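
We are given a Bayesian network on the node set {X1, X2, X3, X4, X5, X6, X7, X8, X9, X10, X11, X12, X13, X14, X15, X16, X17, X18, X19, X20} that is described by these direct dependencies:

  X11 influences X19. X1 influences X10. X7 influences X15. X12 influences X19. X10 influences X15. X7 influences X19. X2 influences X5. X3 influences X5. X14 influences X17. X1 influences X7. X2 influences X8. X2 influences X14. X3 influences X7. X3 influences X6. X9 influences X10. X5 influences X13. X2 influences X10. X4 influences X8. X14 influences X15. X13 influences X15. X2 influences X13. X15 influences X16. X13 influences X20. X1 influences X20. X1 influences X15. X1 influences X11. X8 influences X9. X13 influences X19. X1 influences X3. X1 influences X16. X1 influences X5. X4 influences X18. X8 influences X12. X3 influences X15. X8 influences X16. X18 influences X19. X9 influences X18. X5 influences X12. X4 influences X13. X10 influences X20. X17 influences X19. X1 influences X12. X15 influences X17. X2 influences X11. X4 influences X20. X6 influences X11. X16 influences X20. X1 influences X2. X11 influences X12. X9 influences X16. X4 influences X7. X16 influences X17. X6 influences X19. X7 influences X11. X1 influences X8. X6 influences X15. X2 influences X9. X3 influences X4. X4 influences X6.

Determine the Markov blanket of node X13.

{X1, X2, X3, X4, X5, X6, X7, X10, X11, X12, X14, X15, X16, X17, X18, X19, X20}

A node's Markov blanket = Pa ∪ Ch ∪ (parents of Ch other than the node itself).
X13's children: X15, X19, X20.
Parents of X13: X2, X4, X5.
For each child, the remaining parents (spouses of X13):
  X15: X1, X3, X6, X7, X10, X14
  X19: X6, X7, X11, X12, X17, X18
  X20: X1, X4, X10, X16
Union: {X2, X4, X5} ∪ {X15, X19, X20} ∪ {X1, X3, X4, X6, X7, X10, X11, X12, X14, X16, X17, X18} = {X1, X2, X3, X4, X5, X6, X7, X10, X11, X12, X14, X15, X16, X17, X18, X19, X20}.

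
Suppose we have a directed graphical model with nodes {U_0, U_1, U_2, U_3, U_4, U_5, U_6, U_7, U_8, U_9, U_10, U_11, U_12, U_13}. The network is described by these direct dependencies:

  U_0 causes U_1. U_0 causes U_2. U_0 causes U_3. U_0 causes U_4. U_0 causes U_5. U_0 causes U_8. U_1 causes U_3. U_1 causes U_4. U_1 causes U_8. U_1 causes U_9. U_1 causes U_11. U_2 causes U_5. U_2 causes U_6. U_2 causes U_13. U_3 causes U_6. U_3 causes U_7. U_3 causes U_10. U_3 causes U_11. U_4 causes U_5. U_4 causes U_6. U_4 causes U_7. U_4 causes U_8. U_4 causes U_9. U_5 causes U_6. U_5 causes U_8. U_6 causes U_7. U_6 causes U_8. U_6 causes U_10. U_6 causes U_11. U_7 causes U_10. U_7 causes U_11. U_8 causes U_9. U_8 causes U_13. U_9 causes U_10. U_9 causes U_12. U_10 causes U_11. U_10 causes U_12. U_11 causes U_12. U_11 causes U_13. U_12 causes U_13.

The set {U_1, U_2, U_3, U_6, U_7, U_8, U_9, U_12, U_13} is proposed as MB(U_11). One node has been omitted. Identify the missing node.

U_10

Pa(U_11) = {U_1, U_3, U_6, U_7, U_10}.
Children of U_11: U_12, U_13.
For each child, the remaining parents (spouses of U_11):
  parents(U_12) \ {U_11} = {U_9, U_10}.
  U_13 also has parents U_2, U_8, U_12.
MB(U_11) = {U_1, U_2, U_3, U_6, U_7, U_8, U_9, U_10, U_12, U_13}.
Comparing with the claimed set, U_10 is missing.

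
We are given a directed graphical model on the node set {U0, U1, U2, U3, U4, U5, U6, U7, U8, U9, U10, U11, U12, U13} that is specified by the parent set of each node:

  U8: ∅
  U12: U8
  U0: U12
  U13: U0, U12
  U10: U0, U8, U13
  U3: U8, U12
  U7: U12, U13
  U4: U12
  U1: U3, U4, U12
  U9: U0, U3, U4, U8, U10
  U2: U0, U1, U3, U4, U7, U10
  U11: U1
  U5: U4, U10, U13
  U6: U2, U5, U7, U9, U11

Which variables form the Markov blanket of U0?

{U1, U2, U3, U4, U7, U8, U9, U10, U12, U13}

Recall MB(v) = parents ∪ children ∪ spouses, where spouses are the other parents of v's children.
U0's parents: U12.
U0 has children U2, U9, U10, U13.
Other parents of U0's children:
  U13: U12
  U10: U8, U13
  U9: U3, U4, U8, U10
  U2: U1, U3, U4, U7, U10
Union: {U12} ∪ {U2, U9, U10, U13} ∪ {U1, U3, U4, U7, U8, U10, U12, U13} = {U1, U2, U3, U4, U7, U8, U9, U10, U12, U13}.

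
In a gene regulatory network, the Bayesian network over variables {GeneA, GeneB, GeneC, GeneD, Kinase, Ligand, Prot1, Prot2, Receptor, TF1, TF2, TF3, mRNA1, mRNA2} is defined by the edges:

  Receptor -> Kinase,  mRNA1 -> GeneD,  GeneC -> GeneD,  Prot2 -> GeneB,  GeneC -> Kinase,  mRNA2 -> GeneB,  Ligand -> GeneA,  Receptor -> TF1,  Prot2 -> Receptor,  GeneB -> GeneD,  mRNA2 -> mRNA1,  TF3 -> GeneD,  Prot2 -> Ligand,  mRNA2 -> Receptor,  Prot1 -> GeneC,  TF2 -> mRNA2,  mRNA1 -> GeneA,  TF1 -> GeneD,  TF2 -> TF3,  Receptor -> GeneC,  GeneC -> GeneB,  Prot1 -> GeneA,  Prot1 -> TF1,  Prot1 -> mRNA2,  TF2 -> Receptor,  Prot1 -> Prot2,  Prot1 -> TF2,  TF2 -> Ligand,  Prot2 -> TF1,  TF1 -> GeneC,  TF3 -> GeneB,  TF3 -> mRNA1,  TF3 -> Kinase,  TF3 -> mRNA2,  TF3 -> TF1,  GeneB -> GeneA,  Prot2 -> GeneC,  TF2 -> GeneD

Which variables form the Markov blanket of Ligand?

The Markov blanket of a node is its parents, its children, and the other parents of its children.
Parents of Ligand: Prot2, TF2.
Ch(Ligand) = {GeneA}.
Other parents of Ligand's children:
  GeneA also has parents GeneB, Prot1, mRNA1.
So the Markov blanket of Ligand is {GeneA, GeneB, Prot1, Prot2, TF2, mRNA1}.

{GeneA, GeneB, Prot1, Prot2, TF2, mRNA1}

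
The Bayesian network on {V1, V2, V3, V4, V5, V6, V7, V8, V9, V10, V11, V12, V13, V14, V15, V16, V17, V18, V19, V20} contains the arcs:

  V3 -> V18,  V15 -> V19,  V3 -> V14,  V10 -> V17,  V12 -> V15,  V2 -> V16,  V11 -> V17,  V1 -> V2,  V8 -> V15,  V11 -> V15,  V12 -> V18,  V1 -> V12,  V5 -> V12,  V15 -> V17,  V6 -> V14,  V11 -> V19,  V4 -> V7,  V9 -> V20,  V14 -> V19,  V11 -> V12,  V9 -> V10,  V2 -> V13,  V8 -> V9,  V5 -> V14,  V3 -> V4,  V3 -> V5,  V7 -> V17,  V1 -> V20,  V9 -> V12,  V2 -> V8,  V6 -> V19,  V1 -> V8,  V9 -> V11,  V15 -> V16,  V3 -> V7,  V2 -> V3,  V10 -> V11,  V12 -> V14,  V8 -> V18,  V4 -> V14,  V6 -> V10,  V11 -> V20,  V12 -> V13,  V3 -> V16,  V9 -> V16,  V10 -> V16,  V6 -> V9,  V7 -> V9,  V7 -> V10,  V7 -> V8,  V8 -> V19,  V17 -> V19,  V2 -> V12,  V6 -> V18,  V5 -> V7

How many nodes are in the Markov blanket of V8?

13

Pa(V8) = {V1, V2, V7}.
V8's children: V9, V15, V18, V19.
For each child, the remaining parents (spouses of V8):
  V9: V6, V7
  V15: V11, V12
  V18: V3, V6, V12
  V19: V6, V11, V14, V15, V17
MB(V8) = {V1, V2, V3, V6, V7, V9, V11, V12, V14, V15, V17, V18, V19}, which has 13 nodes.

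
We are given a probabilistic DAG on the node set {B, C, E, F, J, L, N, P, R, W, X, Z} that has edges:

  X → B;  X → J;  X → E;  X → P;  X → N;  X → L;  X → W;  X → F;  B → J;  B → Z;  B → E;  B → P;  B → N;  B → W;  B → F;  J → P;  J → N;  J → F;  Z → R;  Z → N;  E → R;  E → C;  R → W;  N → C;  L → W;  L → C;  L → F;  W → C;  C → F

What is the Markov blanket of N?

By definition, MB(N) is built from N's parents, N's children, and the co-parents of N.
Pa(N) = {B, J, X, Z}.
N's children: C.
Other parents of N's children:
  parents(C) \ {N} = {E, L, W}.
MB(N) = {B, C, E, J, L, W, X, Z}.

{B, C, E, J, L, W, X, Z}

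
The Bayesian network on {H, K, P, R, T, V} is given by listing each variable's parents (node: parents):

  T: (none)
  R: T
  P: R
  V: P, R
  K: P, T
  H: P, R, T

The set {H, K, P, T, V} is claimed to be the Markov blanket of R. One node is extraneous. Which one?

By definition, MB(R) is built from R's parents, R's children, and the co-parents of R.
Parents of R: T.
R's children: H, P, V.
Co-parents of R (other parents of its children):
  P has no other parent.
  parents(V) \ {R} = {P}.
  H also has parents P, T.
MB(R) = {H, P, T, V}.
K is neither a parent, child, nor co-parent of R, so it does not belong.

K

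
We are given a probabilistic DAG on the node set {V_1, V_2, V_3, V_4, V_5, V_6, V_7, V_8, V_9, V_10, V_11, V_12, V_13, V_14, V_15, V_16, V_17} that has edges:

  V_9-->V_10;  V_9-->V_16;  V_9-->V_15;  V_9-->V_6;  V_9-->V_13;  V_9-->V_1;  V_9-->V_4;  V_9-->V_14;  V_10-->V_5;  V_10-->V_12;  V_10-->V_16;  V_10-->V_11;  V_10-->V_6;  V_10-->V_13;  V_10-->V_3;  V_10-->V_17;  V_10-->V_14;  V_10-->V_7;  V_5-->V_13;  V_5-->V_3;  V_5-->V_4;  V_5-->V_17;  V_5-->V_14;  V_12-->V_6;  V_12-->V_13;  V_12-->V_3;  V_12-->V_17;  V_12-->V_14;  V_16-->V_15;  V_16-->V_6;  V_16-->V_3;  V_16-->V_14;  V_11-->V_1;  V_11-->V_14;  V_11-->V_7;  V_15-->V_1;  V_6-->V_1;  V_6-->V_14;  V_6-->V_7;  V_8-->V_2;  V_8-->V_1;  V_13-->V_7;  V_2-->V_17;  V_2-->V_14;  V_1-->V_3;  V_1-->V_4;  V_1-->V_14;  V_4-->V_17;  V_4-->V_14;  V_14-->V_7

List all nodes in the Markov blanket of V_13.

The Markov blanket of a node is its parents, its children, and the other parents of its children.
V_13 has parents V_5, V_9, V_10, V_12.
V_13 has child V_7.
For each child, the remaining parents (spouses of V_13):
  parents(V_7) \ {V_13} = {V_6, V_10, V_11, V_14}.
Taking the union gives {V_5, V_6, V_7, V_9, V_10, V_11, V_12, V_14}.

{V_5, V_6, V_7, V_9, V_10, V_11, V_12, V_14}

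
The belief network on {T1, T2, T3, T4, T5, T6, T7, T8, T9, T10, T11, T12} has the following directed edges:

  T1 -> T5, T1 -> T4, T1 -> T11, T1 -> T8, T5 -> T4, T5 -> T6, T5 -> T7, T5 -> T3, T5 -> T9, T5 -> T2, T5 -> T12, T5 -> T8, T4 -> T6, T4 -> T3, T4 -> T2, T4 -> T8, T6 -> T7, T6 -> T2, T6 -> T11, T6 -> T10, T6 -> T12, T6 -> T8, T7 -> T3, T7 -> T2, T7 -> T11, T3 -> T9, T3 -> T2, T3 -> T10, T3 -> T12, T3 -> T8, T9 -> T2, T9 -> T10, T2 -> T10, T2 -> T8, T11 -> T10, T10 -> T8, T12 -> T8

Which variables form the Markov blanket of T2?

By definition, MB(T2) is built from T2's parents, T2's children, and the co-parents of T2.
Ch(T2) = {T8, T10}.
Pa(T2) = {T3, T4, T5, T6, T7, T9}.
For each child, the remaining parents (spouses of T2):
  T10 also has parents T3, T6, T9, T11.
  parents(T8) \ {T2} = {T1, T3, T4, T5, T6, T10, T12}.
Taking the union gives {T1, T3, T4, T5, T6, T7, T8, T9, T10, T11, T12}.

{T1, T3, T4, T5, T6, T7, T8, T9, T10, T11, T12}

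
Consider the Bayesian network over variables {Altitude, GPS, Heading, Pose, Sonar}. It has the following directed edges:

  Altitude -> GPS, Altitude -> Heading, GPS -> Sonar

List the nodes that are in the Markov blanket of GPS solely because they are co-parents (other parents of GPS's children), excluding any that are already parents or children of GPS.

Children of GPS: Sonar.
  Sonar has no other parent.
Excluding nodes already adjacent to GPS (Altitude, Sonar), the co-parent-only contribution is {}.

{}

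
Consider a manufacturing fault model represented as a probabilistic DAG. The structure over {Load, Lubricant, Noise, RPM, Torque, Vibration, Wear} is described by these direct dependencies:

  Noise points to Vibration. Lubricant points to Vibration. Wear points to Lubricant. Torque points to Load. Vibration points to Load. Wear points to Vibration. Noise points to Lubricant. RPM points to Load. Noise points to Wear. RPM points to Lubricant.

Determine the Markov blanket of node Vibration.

{Load, Lubricant, Noise, RPM, Torque, Wear}

Vibration has child Load.
Vibration's parents: Lubricant, Noise, Wear.
For each child, the remaining parents (spouses of Vibration):
  Load: RPM, Torque
MB(Vibration) = {Load, Lubricant, Noise, RPM, Torque, Wear}.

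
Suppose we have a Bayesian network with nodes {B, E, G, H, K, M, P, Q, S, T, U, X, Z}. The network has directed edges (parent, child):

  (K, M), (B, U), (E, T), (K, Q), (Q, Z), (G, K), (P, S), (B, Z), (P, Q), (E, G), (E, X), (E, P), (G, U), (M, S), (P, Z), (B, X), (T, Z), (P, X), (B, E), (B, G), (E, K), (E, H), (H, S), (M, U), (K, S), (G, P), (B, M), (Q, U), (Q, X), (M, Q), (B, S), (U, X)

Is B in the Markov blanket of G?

Yes

B is a parent of G.
So B ∈ MB(G).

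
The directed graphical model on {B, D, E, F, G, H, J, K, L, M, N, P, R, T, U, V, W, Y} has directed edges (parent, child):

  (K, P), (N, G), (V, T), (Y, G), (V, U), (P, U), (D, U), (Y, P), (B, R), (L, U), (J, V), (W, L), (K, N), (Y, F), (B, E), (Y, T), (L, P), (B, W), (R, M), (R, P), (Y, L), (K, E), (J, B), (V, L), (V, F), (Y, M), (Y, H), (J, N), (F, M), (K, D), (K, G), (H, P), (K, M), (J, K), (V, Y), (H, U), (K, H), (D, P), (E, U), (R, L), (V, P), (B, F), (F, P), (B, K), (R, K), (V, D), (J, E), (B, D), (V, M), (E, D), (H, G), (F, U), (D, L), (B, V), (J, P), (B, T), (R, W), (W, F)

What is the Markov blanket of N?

Children of N: G.
N's parents: J, K.
For each child, the remaining parents (spouses of N):
  G: H, K, Y
Union: {J, K} ∪ {G} ∪ {H, K, Y} = {G, H, J, K, Y}.

{G, H, J, K, Y}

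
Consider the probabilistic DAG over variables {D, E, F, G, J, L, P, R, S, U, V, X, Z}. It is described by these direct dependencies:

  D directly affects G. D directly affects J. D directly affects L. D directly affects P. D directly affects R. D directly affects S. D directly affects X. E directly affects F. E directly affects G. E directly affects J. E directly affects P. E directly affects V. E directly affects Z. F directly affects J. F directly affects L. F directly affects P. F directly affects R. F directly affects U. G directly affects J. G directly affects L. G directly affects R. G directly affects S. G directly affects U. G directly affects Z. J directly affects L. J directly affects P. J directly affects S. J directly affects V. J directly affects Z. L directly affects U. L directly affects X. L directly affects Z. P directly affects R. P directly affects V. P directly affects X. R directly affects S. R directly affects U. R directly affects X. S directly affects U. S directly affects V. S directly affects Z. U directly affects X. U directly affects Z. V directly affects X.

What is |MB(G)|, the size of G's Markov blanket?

10

G's children: J, L, R, S, U, Z.
Parents of G: D, E.
Co-parents of G (other parents of its children):
  J also has parents D, E, F.
  L's other parents are D, F, J.
  R also has parents D, F, P.
  S's other parents are D, J, R.
  U's other parents are F, L, R, S.
  Z's other parents are E, J, L, S, U.
MB(G) = {D, E, F, J, L, P, R, S, U, Z}, which has 10 nodes.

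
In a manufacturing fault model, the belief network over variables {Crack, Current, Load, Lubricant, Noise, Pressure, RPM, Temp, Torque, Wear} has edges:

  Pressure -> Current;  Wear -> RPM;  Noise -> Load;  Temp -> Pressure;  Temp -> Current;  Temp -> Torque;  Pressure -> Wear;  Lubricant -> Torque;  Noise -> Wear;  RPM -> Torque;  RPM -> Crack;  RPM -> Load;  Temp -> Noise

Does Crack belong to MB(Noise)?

The Markov blanket of a node is its parents, its children, and the other parents of its children.
Noise's parents: Temp.
Noise has children Load, Wear.
Parents of each child, excluding Noise:
  Wear's other parent is Pressure.
  Load also has parent RPM.
MB(Noise) = {Load, Pressure, RPM, Temp, Wear}; Crack is not in this set.

No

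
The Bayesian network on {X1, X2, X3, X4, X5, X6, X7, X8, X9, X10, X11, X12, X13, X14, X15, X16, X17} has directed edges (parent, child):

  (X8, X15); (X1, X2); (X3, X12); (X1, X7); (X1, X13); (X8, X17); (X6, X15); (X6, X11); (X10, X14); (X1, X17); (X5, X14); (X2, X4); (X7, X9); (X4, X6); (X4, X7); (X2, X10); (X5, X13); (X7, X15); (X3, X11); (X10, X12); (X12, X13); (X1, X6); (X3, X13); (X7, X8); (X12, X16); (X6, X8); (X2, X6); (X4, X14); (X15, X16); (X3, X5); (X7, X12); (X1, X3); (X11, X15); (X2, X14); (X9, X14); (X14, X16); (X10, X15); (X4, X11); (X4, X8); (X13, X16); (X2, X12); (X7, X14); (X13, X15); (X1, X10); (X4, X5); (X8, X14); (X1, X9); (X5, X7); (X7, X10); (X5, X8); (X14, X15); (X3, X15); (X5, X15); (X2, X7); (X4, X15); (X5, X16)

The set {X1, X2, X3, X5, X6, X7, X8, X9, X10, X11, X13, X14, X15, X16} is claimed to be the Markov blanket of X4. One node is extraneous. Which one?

X16

By definition, MB(X4) is built from X4's parents, X4's children, and the co-parents of X4.
Pa(X4) = {X2}.
X4's children: X5, X6, X7, X8, X11, X14, X15.
Other parents of X4's children:
  X5: X3
  X6: X1, X2
  X7: X1, X2, X5
  X8: X5, X6, X7
  X11: X3, X6
  X14: X2, X5, X7, X8, X9, X10
  X15: X3, X5, X6, X7, X8, X10, X11, X13, X14
MB(X4) = {X1, X2, X3, X5, X6, X7, X8, X9, X10, X11, X13, X14, X15}.
X16 is neither a parent, child, nor co-parent of X4, so it does not belong.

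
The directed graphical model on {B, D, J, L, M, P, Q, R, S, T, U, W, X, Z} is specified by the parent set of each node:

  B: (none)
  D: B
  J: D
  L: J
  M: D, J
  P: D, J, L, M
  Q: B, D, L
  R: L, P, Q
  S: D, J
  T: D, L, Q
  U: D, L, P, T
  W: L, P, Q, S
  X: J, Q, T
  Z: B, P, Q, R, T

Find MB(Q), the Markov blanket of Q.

{B, D, J, L, P, R, S, T, W, X, Z}

By definition, MB(Q) is built from Q's parents, Q's children, and the co-parents of Q.
Q has parents B, D, L.
Q's children: R, T, W, X, Z.
Other parents of Q's children:
  R's other parents are L, P.
  T also has parents D, L.
  W also has parents L, P, S.
  X's other parents are J, T.
  parents(Z) \ {Q} = {B, P, R, T}.
So the Markov blanket of Q is {B, D, J, L, P, R, S, T, W, X, Z}.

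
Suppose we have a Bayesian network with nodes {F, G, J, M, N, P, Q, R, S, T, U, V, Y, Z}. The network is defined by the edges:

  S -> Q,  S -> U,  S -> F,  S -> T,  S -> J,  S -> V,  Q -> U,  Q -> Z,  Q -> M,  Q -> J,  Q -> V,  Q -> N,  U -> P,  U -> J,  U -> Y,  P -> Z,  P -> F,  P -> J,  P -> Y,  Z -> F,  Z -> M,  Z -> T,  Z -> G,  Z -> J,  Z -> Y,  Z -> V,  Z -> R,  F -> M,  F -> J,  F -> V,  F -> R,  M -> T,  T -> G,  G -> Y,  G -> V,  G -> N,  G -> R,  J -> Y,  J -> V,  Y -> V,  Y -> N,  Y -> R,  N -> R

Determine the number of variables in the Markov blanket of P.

Pa(P) = {U}.
Ch(P) = {F, J, Y, Z}.
Other parents of P's children:
  Z's other parent is Q.
  F's other parents are S, Z.
  J's other parents are F, Q, S, U, Z.
  parents(Y) \ {P} = {G, J, U, Z}.
MB(P) = {F, G, J, Q, S, U, Y, Z}, which has 8 nodes.

8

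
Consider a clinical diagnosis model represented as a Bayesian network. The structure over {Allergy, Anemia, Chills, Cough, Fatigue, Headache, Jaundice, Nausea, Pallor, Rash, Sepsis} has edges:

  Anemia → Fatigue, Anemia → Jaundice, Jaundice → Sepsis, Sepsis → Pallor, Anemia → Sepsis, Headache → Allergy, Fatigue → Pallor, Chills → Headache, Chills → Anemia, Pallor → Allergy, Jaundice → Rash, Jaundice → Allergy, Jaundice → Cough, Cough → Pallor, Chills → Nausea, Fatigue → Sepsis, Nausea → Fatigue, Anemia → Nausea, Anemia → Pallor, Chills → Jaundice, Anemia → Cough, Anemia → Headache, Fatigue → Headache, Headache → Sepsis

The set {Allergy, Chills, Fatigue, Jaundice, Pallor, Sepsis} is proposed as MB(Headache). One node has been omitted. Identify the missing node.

A node's Markov blanket = Pa ∪ Ch ∪ (parents of Ch other than the node itself).
Headache's parents: Anemia, Chills, Fatigue.
Children of Headache: Allergy, Sepsis.
Parents of each child, excluding Headache:
  parents(Sepsis) \ {Headache} = {Anemia, Fatigue, Jaundice}.
  Allergy's other parents are Jaundice, Pallor.
MB(Headache) = {Allergy, Anemia, Chills, Fatigue, Jaundice, Pallor, Sepsis}.
Comparing with the claimed set, Anemia is missing.

Anemia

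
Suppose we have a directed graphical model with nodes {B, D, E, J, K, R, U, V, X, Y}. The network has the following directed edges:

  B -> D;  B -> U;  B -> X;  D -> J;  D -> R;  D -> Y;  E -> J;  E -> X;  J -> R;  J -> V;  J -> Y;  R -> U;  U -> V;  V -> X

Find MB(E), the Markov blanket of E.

{B, D, J, V, X}

A node's Markov blanket = Pa ∪ Ch ∪ (parents of Ch other than the node itself).
E has children J, X.
E's parents: none.
For each child, the remaining parents (spouses of E):
  J: D
  X: B, V
MB(E) = {B, D, J, V, X}.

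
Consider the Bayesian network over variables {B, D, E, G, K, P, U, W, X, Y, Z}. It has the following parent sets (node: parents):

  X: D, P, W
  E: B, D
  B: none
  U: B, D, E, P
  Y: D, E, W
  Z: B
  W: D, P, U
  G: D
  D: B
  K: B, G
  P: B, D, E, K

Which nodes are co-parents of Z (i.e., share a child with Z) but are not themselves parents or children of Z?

{}

Z has no children, so it has no co-parents. The set is empty.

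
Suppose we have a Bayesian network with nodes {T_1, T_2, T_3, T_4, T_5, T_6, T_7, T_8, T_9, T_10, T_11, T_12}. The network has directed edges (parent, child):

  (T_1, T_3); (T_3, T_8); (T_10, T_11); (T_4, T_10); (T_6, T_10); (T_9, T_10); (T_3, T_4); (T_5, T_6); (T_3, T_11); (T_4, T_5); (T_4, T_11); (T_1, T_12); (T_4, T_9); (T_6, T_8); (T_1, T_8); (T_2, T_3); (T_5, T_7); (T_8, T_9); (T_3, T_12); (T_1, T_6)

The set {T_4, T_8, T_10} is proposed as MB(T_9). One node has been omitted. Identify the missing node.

The Markov blanket of a node is its parents, its children, and the other parents of its children.
T_9 has parents T_4, T_8.
Children of T_9: T_10.
Co-parents of T_9 (other parents of its children):
  T_10: T_4, T_6
MB(T_9) = {T_4, T_6, T_8, T_10}.
Comparing with the claimed set, T_6 is missing.

T_6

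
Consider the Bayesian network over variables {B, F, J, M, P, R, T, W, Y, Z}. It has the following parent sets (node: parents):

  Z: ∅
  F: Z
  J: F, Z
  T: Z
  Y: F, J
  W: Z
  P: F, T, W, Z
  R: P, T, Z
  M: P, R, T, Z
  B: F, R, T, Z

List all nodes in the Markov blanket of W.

{F, P, T, Z}

Parents of W: Z.
Ch(W) = {P}.
For each child, the remaining parents (spouses of W):
  parents(P) \ {W} = {F, T, Z}.
So the Markov blanket of W is {F, P, T, Z}.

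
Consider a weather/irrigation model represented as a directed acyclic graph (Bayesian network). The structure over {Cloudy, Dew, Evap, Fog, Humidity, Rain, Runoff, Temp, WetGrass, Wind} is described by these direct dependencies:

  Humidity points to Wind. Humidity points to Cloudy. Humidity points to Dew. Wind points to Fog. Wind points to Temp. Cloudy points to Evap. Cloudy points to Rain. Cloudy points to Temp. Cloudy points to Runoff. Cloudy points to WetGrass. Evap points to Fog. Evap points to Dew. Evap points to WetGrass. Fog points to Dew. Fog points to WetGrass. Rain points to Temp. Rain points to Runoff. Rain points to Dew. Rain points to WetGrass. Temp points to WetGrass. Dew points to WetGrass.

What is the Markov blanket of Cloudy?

{Dew, Evap, Fog, Humidity, Rain, Runoff, Temp, WetGrass, Wind}

Cloudy has children Evap, Rain, Runoff, Temp, WetGrass.
Pa(Cloudy) = {Humidity}.
For each child, the remaining parents (spouses of Cloudy):
  Evap: —
  Rain: —
  Temp: Rain, Wind
  Runoff: Rain
  WetGrass: Dew, Evap, Fog, Rain, Temp
MB(Cloudy) = {Dew, Evap, Fog, Humidity, Rain, Runoff, Temp, WetGrass, Wind}.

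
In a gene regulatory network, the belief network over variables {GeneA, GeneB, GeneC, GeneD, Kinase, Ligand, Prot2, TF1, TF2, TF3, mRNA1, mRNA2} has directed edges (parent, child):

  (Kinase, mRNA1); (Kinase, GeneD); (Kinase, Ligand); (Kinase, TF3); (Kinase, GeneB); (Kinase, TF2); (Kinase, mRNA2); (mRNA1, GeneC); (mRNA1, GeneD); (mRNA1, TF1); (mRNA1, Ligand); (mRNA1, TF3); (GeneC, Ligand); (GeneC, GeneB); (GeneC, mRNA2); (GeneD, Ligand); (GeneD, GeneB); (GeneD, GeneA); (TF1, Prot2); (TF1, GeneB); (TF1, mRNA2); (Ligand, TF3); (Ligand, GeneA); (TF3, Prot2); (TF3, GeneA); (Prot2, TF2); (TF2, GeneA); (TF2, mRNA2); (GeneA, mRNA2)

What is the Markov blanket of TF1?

{GeneA, GeneB, GeneC, GeneD, Kinase, Prot2, TF2, TF3, mRNA1, mRNA2}

By definition, MB(TF1) is built from TF1's parents, TF1's children, and the co-parents of TF1.
Parents of TF1: mRNA1.
TF1 has children GeneB, Prot2, mRNA2.
Co-parents of TF1 (other parents of its children):
  Prot2 also has parent TF3.
  parents(GeneB) \ {TF1} = {GeneC, GeneD, Kinase}.
  mRNA2 also has parents GeneA, GeneC, Kinase, TF2.
Taking the union gives {GeneA, GeneB, GeneC, GeneD, Kinase, Prot2, TF2, TF3, mRNA1, mRNA2}.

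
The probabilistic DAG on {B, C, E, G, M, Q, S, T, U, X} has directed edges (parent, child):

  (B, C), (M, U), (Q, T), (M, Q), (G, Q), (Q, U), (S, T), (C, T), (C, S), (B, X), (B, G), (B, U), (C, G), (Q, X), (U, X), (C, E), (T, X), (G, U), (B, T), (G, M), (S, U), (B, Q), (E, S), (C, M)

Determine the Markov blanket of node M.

The Markov blanket of a node is its parents, its children, and the other parents of its children.
M's parents: C, G.
Ch(M) = {Q, U}.
Co-parents of M (other parents of its children):
  Q's other parents are B, G.
  U's other parents are B, G, Q, S.
Taking the union gives {B, C, G, Q, S, U}.

{B, C, G, Q, S, U}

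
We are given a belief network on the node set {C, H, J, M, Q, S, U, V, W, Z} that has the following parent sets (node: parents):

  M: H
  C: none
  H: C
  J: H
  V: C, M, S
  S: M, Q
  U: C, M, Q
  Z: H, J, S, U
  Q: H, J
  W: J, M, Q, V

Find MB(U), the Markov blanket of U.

{C, H, J, M, Q, S, Z}

Ch(U) = {Z}.
U has parents C, M, Q.
Parents of each child, excluding U:
  Z: H, J, S
Taking the union gives {C, H, J, M, Q, S, Z}.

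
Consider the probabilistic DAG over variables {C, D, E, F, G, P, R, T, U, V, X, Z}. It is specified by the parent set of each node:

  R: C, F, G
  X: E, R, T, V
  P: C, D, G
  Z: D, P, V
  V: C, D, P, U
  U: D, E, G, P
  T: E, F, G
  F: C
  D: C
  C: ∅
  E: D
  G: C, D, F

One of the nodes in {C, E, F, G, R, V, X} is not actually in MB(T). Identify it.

C

Parents of T: E, F, G.
Ch(T) = {X}.
For each child, the remaining parents (spouses of T):
  X also has parents E, R, V.
MB(T) = {E, F, G, R, V, X}.
C is neither a parent, child, nor co-parent of T, so it does not belong.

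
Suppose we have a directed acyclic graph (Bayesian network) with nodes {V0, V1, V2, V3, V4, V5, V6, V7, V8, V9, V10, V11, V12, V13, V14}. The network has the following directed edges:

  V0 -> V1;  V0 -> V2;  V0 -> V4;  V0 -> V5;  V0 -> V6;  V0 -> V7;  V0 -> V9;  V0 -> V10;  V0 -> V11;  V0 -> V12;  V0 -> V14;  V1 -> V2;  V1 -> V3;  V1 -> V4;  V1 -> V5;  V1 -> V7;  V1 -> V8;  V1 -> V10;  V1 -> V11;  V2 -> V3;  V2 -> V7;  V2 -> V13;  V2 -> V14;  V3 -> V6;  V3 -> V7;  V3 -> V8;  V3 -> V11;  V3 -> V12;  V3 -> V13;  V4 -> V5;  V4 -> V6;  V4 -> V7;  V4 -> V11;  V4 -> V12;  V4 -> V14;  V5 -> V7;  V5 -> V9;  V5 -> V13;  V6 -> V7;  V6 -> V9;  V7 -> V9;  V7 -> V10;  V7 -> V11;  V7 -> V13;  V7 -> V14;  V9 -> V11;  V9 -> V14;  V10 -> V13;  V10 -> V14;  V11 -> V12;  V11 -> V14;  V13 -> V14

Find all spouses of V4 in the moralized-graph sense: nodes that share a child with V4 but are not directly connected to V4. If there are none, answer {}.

{V2, V3, V9, V10, V13}

Children of V4: V5, V6, V7, V11, V12, V14.
  parents(V5) \ {V4} = {V0, V1}.
  V6's other parents are V0, V3.
  V7 also has parents V0, V1, V2, V3, V5, V6.
  V11 also has parents V0, V1, V3, V7, V9.
  V12 also has parents V0, V3, V11.
  V14's other parents are V0, V2, V7, V9, V10, V11, V13.
Excluding nodes already adjacent to V4 (V0, V1, V5, V6, V7, V11, V12, V14), the co-parent-only contribution is {V2, V3, V9, V10, V13}.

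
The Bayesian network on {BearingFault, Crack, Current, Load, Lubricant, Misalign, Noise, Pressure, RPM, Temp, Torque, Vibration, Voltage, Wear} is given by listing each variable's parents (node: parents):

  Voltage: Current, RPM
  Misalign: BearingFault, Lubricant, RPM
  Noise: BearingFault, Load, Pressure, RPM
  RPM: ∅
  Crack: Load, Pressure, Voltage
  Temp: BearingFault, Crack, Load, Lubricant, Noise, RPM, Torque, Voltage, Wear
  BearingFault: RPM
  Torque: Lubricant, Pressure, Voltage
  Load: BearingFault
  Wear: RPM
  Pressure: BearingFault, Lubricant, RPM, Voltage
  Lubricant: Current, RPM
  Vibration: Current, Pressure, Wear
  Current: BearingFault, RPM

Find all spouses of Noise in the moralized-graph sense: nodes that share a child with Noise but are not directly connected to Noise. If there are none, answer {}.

{Crack, Lubricant, Torque, Voltage, Wear}

Children of Noise: Temp.
  Temp's other parents are BearingFault, Crack, Load, Lubricant, RPM, Torque, Voltage, Wear.
Excluding nodes already adjacent to Noise (BearingFault, Load, Pressure, RPM, Temp), the co-parent-only contribution is {Crack, Lubricant, Torque, Voltage, Wear}.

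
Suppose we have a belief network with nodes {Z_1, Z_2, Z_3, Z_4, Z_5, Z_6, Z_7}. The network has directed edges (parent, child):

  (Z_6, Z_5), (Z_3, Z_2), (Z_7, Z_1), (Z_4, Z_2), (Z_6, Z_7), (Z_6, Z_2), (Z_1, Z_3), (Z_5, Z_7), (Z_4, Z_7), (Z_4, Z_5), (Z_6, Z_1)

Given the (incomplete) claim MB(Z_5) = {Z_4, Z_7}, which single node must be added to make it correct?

Z_6

The Markov blanket of a node is its parents, its children, and the other parents of its children.
Pa(Z_5) = {Z_4, Z_6}.
Z_5 has child Z_7.
For each child, the remaining parents (spouses of Z_5):
  Z_7: Z_4, Z_6
MB(Z_5) = {Z_4, Z_6, Z_7}.
Comparing with the claimed set, Z_6 is missing.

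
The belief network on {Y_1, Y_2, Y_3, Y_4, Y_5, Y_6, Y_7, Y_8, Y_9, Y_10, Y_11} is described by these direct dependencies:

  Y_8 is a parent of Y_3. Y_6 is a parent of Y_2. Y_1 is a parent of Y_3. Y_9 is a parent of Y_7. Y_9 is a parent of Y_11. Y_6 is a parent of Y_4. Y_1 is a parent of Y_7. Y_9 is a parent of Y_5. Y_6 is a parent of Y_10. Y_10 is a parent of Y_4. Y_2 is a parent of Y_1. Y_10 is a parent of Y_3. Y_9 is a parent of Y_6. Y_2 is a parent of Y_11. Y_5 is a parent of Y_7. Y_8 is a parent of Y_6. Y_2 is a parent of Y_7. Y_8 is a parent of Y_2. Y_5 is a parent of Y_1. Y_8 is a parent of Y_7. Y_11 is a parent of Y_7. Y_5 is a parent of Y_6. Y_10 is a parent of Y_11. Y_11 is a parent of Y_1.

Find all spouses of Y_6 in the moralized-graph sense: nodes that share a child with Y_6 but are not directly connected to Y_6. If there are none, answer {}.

{}

Children of Y_6: Y_2, Y_4, Y_10.
  Y_2 also has parent Y_8.
  Y_10: no additional parents.
  Y_4's other parent is Y_10.
Excluding nodes already adjacent to Y_6 (Y_2, Y_4, Y_5, Y_8, Y_9, Y_10), the co-parent-only contribution is {}.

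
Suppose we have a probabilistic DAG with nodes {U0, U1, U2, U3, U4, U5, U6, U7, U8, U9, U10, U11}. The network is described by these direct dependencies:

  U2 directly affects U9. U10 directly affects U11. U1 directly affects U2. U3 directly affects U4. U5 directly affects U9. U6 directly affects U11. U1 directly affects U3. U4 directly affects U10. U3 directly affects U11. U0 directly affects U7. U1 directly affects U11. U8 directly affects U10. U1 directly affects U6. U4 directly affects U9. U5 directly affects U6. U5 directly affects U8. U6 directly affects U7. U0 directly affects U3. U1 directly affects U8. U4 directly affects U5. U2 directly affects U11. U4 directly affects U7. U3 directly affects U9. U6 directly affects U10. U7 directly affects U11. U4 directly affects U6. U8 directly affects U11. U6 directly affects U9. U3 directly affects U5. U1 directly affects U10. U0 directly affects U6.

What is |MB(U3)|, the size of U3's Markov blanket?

Recall MB(v) = parents ∪ children ∪ spouses, where spouses are the other parents of v's children.
U3 has parents U0, U1.
U3 has children U4, U5, U9, U11.
Co-parents of U3 (other parents of its children):
  U4: no additional parents.
  parents(U5) \ {U3} = {U4}.
  U9's other parents are U2, U4, U5, U6.
  parents(U11) \ {U3} = {U1, U2, U6, U7, U8, U10}.
MB(U3) = {U0, U1, U2, U4, U5, U6, U7, U8, U9, U10, U11}, which has 11 nodes.

11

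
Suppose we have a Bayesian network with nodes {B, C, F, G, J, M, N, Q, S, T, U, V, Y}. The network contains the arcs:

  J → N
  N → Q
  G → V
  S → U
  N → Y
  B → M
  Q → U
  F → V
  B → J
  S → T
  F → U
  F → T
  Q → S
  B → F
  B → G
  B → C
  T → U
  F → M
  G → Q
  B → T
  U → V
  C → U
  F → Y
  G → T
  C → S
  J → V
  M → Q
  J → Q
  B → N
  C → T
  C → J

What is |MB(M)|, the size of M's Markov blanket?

Recall MB(v) = parents ∪ children ∪ spouses, where spouses are the other parents of v's children.
M's children: Q.
M has parents B, F.
Other parents of M's children:
  Q: G, J, N
MB(M) = {B, F, G, J, N, Q}, which has 6 nodes.

6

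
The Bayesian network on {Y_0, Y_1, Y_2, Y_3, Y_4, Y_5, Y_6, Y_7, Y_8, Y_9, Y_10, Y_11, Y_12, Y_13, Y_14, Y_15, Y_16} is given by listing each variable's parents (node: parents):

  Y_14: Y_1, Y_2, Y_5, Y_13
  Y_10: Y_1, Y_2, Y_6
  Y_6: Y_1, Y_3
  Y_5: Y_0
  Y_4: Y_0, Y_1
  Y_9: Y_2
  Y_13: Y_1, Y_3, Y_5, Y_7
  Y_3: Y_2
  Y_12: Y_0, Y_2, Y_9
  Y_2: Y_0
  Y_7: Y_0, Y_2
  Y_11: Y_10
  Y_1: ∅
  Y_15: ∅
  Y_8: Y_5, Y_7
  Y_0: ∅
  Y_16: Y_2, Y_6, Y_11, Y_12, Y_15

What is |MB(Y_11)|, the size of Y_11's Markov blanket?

6

Y_11 has parent Y_10.
Ch(Y_11) = {Y_16}.
Other parents of Y_11's children:
  parents(Y_16) \ {Y_11} = {Y_2, Y_6, Y_12, Y_15}.
MB(Y_11) = {Y_2, Y_6, Y_10, Y_12, Y_15, Y_16}, which has 6 nodes.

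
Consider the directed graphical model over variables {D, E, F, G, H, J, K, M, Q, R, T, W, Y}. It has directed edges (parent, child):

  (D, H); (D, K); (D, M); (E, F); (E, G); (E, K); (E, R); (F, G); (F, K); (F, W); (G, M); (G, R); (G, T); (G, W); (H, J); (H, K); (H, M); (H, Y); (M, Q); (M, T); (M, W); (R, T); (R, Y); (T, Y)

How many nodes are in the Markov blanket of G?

8

Ch(G) = {M, R, T, W}.
G's parents: E, F.
For each child, the remaining parents (spouses of G):
  M also has parents D, H.
  parents(R) \ {G} = {E}.
  T also has parents M, R.
  W's other parents are F, M.
MB(G) = {D, E, F, H, M, R, T, W}, which has 8 nodes.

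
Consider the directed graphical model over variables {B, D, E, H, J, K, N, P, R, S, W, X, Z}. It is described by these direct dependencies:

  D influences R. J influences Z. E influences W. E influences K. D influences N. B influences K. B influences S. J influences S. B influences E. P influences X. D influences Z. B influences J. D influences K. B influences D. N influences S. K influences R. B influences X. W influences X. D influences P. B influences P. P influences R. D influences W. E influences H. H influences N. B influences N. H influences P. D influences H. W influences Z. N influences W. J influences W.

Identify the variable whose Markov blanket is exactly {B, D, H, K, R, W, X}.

P

The target node must have every member of {B, D, H, K, R, W, X} as a parent, child, or co-parent, and no others.
Parents of P: B, D, H; children: R, X; co-parents: B, D, K, W.
These exactly cover the given set, so the node is P.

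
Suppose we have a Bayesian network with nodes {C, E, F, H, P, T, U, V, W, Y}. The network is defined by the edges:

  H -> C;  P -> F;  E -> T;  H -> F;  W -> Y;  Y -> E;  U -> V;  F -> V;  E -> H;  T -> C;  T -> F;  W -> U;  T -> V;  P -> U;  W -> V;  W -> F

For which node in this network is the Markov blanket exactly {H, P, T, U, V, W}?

The target node must have every member of {H, P, T, U, V, W} as a parent, child, or co-parent, and no others.
Parents of F: H, P, T, W; children: V; co-parents: T, U, W.
These exactly cover the given set, so the node is F.

F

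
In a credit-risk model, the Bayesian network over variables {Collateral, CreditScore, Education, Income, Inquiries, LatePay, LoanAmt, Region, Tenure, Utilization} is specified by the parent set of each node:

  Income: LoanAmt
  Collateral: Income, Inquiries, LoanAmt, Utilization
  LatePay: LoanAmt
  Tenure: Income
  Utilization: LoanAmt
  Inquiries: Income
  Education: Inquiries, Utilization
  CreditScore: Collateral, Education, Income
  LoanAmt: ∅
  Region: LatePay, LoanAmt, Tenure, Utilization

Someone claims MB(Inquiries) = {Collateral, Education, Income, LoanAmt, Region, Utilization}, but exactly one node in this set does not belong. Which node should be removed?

Pa(Inquiries) = {Income}.
Ch(Inquiries) = {Collateral, Education}.
Parents of each child, excluding Inquiries:
  Collateral also has parents Income, LoanAmt, Utilization.
  Education also has parent Utilization.
MB(Inquiries) = {Collateral, Education, Income, LoanAmt, Utilization}.
Region is neither a parent, child, nor co-parent of Inquiries, so it does not belong.

Region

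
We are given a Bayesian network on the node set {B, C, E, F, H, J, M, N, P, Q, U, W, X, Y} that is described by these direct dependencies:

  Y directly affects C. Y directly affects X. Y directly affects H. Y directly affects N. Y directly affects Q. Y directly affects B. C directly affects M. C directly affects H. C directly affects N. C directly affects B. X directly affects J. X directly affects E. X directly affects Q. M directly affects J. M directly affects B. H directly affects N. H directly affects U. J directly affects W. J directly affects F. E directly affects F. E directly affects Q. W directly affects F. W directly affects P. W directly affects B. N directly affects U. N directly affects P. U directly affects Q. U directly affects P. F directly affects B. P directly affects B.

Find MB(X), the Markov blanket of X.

Recall MB(v) = parents ∪ children ∪ spouses, where spouses are the other parents of v's children.
Pa(X) = {Y}.
Ch(X) = {E, J, Q}.
Parents of each child, excluding X:
  J also has parent M.
  E: no additional parents.
  parents(Q) \ {X} = {E, U, Y}.
Taking the union gives {E, J, M, Q, U, Y}.

{E, J, M, Q, U, Y}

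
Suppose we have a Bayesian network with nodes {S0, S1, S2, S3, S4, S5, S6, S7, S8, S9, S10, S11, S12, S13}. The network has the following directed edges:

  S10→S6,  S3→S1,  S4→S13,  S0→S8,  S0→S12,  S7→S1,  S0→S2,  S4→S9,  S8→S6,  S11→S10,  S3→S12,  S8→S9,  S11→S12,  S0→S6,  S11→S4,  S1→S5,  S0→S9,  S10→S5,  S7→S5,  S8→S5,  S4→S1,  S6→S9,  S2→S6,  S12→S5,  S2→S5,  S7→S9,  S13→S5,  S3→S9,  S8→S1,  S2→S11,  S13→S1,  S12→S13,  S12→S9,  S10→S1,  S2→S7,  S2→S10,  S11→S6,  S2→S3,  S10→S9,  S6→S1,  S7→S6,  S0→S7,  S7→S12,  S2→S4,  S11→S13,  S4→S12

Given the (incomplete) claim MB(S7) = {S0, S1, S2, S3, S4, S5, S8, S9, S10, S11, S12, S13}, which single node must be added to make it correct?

S6

S7's children: S1, S5, S6, S9, S12.
Pa(S7) = {S0, S2}.
Other parents of S7's children:
  S12: S0, S3, S4, S11
  S6: S0, S2, S8, S10, S11
  S9: S0, S3, S4, S6, S8, S10, S12
  S1: S3, S4, S6, S8, S10, S13
  S5: S1, S2, S8, S10, S12, S13
MB(S7) = {S0, S1, S2, S3, S4, S5, S6, S8, S9, S10, S11, S12, S13}.
Comparing with the claimed set, S6 is missing.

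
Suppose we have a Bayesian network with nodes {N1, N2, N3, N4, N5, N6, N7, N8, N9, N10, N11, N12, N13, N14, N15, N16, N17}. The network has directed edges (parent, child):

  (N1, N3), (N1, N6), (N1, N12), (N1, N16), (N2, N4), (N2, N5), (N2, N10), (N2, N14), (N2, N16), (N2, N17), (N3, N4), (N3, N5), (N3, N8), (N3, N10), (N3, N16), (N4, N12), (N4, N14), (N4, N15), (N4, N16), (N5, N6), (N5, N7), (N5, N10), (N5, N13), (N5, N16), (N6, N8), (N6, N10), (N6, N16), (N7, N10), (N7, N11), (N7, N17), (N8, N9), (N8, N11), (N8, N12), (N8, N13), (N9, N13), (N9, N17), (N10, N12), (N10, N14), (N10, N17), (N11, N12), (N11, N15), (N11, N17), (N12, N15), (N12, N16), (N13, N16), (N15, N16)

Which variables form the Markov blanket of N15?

{N1, N2, N3, N4, N5, N6, N11, N12, N13, N16}

Parents of N15: N4, N11, N12.
Children of N15: N16.
Other parents of N15's children:
  N16's other parents are N1, N2, N3, N4, N5, N6, N12, N13.
Taking the union gives {N1, N2, N3, N4, N5, N6, N11, N12, N13, N16}.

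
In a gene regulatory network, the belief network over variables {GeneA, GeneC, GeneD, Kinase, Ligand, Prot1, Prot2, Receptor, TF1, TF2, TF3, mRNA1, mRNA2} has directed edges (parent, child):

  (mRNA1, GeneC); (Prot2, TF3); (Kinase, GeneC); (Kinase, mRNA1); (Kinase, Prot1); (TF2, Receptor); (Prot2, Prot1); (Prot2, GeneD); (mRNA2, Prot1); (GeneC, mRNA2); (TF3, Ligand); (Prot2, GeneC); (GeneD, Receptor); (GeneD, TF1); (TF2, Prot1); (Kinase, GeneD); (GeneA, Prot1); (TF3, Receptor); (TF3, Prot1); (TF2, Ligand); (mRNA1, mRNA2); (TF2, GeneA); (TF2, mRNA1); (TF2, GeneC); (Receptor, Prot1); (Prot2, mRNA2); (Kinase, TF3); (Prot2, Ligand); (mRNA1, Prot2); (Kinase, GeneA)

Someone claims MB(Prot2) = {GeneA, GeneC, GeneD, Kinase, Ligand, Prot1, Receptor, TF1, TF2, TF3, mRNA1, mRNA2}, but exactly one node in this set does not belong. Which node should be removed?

Recall MB(v) = parents ∪ children ∪ spouses, where spouses are the other parents of v's children.
Children of Prot2: GeneC, GeneD, Ligand, Prot1, TF3, mRNA2.
Prot2 has parent mRNA1.
For each child, the remaining parents (spouses of Prot2):
  GeneD: Kinase
  GeneC: Kinase, TF2, mRNA1
  mRNA2: GeneC, mRNA1
  TF3: Kinase
  Prot1: GeneA, Kinase, Receptor, TF2, TF3, mRNA2
  Ligand: TF2, TF3
MB(Prot2) = {GeneA, GeneC, GeneD, Kinase, Ligand, Prot1, Receptor, TF2, TF3, mRNA1, mRNA2}.
TF1 is neither a parent, child, nor co-parent of Prot2, so it does not belong.

TF1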